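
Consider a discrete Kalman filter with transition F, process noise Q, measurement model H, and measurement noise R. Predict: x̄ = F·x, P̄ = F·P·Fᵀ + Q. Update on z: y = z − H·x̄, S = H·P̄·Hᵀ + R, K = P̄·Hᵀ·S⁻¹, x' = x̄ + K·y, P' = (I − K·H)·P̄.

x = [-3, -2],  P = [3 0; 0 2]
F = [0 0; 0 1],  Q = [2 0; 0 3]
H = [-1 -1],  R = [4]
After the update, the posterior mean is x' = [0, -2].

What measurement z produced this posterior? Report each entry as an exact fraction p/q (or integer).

z = [2]

x̄ = F·x = [0, -2]
P̄ = F·P·Fᵀ + Q = [2 0; 0 5]
S = H·P̄·Hᵀ + R = [11]
K = P̄·Hᵀ·S⁻¹ = [-2/11; -5/11]
x' − x̄ = [0, 0] = K·y
y = (KᵀK)⁻¹·Kᵀ·(x' − x̄) = [0]
z = y + H·x̄ = [0] + [2] = [2]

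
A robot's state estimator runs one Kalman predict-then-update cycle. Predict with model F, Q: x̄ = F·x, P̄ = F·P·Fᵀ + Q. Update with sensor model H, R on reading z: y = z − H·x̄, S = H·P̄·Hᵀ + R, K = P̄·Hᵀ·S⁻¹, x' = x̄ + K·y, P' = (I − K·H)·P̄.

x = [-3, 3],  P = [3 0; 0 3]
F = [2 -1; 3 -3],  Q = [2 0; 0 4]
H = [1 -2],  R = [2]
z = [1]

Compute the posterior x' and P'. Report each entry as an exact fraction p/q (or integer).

x' = [-25/11, -20/11]
P' = [1062/143 568/143; 568/143 373/143]

x̄ = F·x = [-9, -18]
P̄ = F·P·Fᵀ + Q = [17 27; 27 58]
y = z − H·x̄ = [-26]
S = H·P̄·Hᵀ + R = [143]
K = P̄·Hᵀ·S⁻¹ = [-37/143; -89/143]
x' = x̄ + K·y = [-25/11, -20/11]
P' = (I − K·H)·P̄ = [1062/143 568/143; 568/143 373/143]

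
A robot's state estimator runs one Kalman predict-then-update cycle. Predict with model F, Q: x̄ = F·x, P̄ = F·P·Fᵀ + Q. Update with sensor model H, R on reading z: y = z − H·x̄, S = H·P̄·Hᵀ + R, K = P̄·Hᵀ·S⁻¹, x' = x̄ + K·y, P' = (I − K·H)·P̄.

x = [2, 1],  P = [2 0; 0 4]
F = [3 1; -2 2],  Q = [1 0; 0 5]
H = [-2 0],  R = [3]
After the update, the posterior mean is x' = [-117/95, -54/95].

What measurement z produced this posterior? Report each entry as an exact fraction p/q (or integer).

x̄ = F·x = [7, -2]
P̄ = F·P·Fᵀ + Q = [23 -4; -4 29]
S = H·P̄·Hᵀ + R = [95]
K = P̄·Hᵀ·S⁻¹ = [-46/95; 8/95]
x' − x̄ = [-782/95, 136/95] = K·y
y = (KᵀK)⁻¹·Kᵀ·(x' − x̄) = [17]
z = y + H·x̄ = [17] + [-14] = [3]

z = [3]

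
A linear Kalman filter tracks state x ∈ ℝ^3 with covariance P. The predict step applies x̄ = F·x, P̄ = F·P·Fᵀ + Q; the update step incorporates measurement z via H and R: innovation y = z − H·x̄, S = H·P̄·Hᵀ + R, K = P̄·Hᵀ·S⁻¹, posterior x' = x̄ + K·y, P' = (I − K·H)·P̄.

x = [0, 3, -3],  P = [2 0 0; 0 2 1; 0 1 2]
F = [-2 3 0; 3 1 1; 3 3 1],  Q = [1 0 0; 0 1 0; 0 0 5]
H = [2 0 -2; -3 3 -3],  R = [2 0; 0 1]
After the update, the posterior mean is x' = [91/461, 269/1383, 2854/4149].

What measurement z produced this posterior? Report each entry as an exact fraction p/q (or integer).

x̄ = F·x = [9, 0, 6]
P̄ = F·P·Fᵀ + Q = [27 -3 9; -3 25 30; 9 30 49]
S = H·P̄·Hᵀ + R = [234 -66; -66 586]
K = P̄·Hᵀ·S⁻¹ = [743/7376 -1389/7376; -407/1383 -20/461; -6553/16596 -1039/5532]
x' − x̄ = [-4058/461, 269/1383, -22040/4149] = K·y
y = (KᵀK)⁻¹·Kᵀ·(x' − x̄) = [-7, 43]
z = y + H·x̄ = [-7, 43] + [6, -45] = [-1, -2]

z = [-1, -2]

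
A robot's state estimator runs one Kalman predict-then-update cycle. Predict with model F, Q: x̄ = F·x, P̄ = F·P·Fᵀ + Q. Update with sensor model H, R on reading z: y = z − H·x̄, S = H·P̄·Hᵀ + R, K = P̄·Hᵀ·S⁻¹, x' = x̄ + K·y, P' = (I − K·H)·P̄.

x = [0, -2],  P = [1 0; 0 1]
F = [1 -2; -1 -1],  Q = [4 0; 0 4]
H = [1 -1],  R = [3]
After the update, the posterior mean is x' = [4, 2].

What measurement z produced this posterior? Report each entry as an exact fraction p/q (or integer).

x̄ = F·x = [4, 2]
P̄ = F·P·Fᵀ + Q = [9 1; 1 6]
S = H·P̄·Hᵀ + R = [16]
K = P̄·Hᵀ·S⁻¹ = [1/2; -5/16]
x' − x̄ = [0, 0] = K·y
y = (KᵀK)⁻¹·Kᵀ·(x' − x̄) = [0]
z = y + H·x̄ = [0] + [2] = [2]

z = [2]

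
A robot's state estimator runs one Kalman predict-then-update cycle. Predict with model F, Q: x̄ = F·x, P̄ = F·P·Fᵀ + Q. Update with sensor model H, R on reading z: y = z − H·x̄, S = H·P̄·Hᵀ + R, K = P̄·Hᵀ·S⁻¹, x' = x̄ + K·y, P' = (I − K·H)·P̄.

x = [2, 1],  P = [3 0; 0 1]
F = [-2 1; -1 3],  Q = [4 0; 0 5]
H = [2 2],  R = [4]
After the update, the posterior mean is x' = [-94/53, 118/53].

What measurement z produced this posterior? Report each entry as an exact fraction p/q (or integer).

x̄ = F·x = [-3, 1]
P̄ = F·P·Fᵀ + Q = [17 9; 9 17]
S = H·P̄·Hᵀ + R = [212]
K = P̄·Hᵀ·S⁻¹ = [13/53; 13/53]
x' − x̄ = [65/53, 65/53] = K·y
y = (KᵀK)⁻¹·Kᵀ·(x' − x̄) = [5]
z = y + H·x̄ = [5] + [-4] = [1]

z = [1]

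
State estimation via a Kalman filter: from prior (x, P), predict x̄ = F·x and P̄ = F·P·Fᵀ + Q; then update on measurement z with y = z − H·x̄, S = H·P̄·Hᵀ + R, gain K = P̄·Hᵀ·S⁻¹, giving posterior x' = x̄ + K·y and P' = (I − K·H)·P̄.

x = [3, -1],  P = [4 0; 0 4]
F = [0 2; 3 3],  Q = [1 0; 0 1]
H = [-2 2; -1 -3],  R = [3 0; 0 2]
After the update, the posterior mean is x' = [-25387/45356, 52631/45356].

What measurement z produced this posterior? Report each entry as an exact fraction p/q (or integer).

x̄ = F·x = [-2, 6]
P̄ = F·P·Fᵀ + Q = [17 24; 24 73]
S = H·P̄·Hᵀ + R = [171 -308; -308 820]
K = P̄·Hᵀ·S⁻¹ = [-3983/11339 -10907/45356; 1379/11339 -11369/45356]
x' − x̄ = [65325/45356, -219505/45356] = K·y
y = (KᵀK)⁻¹·Kᵀ·(x' − x̄) = [-13, 13]
z = y + H·x̄ = [-13, 13] + [16, -16] = [3, -3]

z = [3, -3]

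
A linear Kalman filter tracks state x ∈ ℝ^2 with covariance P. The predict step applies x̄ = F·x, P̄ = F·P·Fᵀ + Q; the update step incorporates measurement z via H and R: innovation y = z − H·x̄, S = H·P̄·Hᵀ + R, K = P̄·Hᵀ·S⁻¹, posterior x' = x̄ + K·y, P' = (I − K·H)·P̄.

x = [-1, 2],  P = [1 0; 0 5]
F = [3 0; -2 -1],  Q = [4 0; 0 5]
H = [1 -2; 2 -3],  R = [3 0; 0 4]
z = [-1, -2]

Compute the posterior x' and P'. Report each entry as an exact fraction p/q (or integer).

x̄ = F·x = [-3, 0]
P̄ = F·P·Fᵀ + Q = [13 -6; -6 14]
y = z − H·x̄ = [2, 4]
S = H·P̄·Hᵀ + R = [96 152; 152 254]
K = P̄·Hᵀ·S⁻¹ = [-169/640 53/160; -107/320 -1/80]
x' = x̄ + K·y = [-141/64, -23/32]
P' = (I − K·H)·P̄ = [3217/640 931/320; 931/320 313/160]

x' = [-141/64, -23/32]
P' = [3217/640 931/320; 931/320 313/160]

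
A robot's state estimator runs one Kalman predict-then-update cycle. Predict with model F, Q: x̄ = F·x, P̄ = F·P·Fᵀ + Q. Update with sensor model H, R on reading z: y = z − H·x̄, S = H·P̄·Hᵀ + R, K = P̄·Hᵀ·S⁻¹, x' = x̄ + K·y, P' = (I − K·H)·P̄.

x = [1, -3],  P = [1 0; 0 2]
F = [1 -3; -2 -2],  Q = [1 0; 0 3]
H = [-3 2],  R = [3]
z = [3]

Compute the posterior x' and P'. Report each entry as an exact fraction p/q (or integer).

x' = [230/123, 4]
P' = [860/123 10; 10 15]

x̄ = F·x = [10, 4]
P̄ = F·P·Fᵀ + Q = [20 10; 10 15]
y = z − H·x̄ = [25]
S = H·P̄·Hᵀ + R = [123]
K = P̄·Hᵀ·S⁻¹ = [-40/123; 0]
x' = x̄ + K·y = [230/123, 4]
P' = (I − K·H)·P̄ = [860/123 10; 10 15]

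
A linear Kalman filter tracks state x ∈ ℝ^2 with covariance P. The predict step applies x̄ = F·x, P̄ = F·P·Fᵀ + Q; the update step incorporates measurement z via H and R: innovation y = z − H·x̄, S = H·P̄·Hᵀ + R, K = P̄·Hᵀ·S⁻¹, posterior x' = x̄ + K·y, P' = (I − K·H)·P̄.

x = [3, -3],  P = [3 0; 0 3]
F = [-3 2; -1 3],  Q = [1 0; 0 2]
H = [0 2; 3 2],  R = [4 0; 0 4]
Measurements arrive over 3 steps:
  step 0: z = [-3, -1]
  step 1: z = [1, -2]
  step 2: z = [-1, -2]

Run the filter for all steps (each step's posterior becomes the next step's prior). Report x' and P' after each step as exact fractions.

step 0: x' = [2112/5903, -15125/11806], P' = [4568/5903 -3198/5903; -3198/5903 5087/5903]
step 1: x' = [-1572061/3039994, -614769/6079988], P' = [883765/1519997 -1008231/3039994; -1008231/3039994 3826497/6079988]
step 2: x' = [-227029123/1472588475, -5855819531/8835530850], P' = [284281336/490862825 -487906954/1472588475; -487906954/1472588475 2778981881/4417765425]

step 0: x̄ = F·x = [-15, -12]
step 0: P̄ = F·P·Fᵀ + Q = [40 27; 27 32]
step 0: y = z − H·x̄ = [21, 68]
step 0: S = H·P̄·Hᵀ + R = [132 290; 290 816]
step 0: K = P̄·Hᵀ·S⁻¹ = [-1599/5903 1827/5903; 5087/11806 145/5903]
step 0: x' = x̄ + K·y = [2112/5903, -15125/11806]
step 0: P' = (I − K·H)·P̄ = [4568/5903 -3198/5903; -3198/5903 5087/5903]
step 1: x̄ = F·x = [-21461/5903, -49599/11806]
step 1: P̄ = F·P·Fᵀ + Q = [105739/5903 79404/5903; 79404/5903 81345/5903]
step 1: y = z − H·x̄ = [55502/5903, 102176/5903]
step 1: S = H·P̄·Hᵀ + R = [348992/5903 801804/5903; 801804/5903 2253491/5903]
step 1: K = P̄·Hᵀ·S⁻¹ = [-1008231/6079988 410766/1519997; 3826497/12159976 200451/3039994]
step 1: x' = x̄ + K·y = [-1572061/3039994, -614769/6079988]
step 1: P' = (I − K·H)·P̄ = [883765/1519997 -1008231/3039994; -1008231/3039994 3826497/6079988]
step 2: x̄ = F·x = [2050707/1519997, 1299815/6079988]
step 2: P̄ = F·P·Fᵀ + Q = [19349765/1519997 13936311/1519997; 13936311/1519997 62232281/6079988]
step 2: y = z − H·x̄ = [-4339809/3039994, -19684045/3039994]
step 2: S = H·P̄·Hᵀ + R = [68312269/1519997 145850147/1519997; 145850147/1519997 409695886/1519997]
step 2: K = P̄·Hᵀ·S⁻¹ = [-243953477/1472588475 395679529/1472588475; 2778981881/8835530850 291700294/4417765425]
step 2: x' = x̄ + K·y = [-227029123/1472588475, -5855819531/8835530850]
step 2: P' = (I − K·H)·P̄ = [284281336/490862825 -487906954/1472588475; -487906954/1472588475 2778981881/4417765425]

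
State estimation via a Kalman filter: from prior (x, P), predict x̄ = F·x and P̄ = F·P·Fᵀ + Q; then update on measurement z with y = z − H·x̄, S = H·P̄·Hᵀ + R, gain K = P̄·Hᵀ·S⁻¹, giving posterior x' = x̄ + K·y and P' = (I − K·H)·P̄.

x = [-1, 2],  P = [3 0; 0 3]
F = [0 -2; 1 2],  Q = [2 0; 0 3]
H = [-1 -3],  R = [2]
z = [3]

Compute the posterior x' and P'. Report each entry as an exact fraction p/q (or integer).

x' = [-124/53, -9/53]
P' = [500/53 -174/53; -174/53 72/53]

x̄ = F·x = [-4, 3]
P̄ = F·P·Fᵀ + Q = [14 -12; -12 18]
y = z − H·x̄ = [8]
S = H·P̄·Hᵀ + R = [106]
K = P̄·Hᵀ·S⁻¹ = [11/53; -21/53]
x' = x̄ + K·y = [-124/53, -9/53]
P' = (I − K·H)·P̄ = [500/53 -174/53; -174/53 72/53]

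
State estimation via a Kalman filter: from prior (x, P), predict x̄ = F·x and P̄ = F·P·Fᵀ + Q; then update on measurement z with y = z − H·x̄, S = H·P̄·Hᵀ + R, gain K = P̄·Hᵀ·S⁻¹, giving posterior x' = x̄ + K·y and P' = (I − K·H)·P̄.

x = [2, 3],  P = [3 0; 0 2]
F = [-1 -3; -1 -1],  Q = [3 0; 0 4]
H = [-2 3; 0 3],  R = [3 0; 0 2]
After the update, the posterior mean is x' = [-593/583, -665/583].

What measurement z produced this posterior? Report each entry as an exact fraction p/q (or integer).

z = [-2, -3]

x̄ = F·x = [-11, -5]
P̄ = F·P·Fᵀ + Q = [24 9; 9 9]
S = H·P̄·Hᵀ + R = [72 27; 27 83]
K = P̄·Hᵀ·S⁻¹ = [-824/1749 279/583; 2/583 189/583]
x' − x̄ = [5820/583, 2250/583] = K·y
y = (KᵀK)⁻¹·Kᵀ·(x' − x̄) = [-9, 12]
z = y + H·x̄ = [-9, 12] + [7, -15] = [-2, -3]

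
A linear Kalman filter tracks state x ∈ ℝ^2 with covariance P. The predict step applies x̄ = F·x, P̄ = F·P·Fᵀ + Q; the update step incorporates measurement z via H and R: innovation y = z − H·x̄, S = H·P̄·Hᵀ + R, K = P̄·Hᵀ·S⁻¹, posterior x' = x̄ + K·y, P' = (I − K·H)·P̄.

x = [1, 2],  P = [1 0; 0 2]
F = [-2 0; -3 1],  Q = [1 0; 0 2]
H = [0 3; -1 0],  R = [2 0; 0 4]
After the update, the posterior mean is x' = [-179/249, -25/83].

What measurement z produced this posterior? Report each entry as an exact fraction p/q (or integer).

x̄ = F·x = [-2, -1]
P̄ = F·P·Fᵀ + Q = [5 6; 6 13]
S = H·P̄·Hᵀ + R = [119 -18; -18 9]
K = P̄·Hᵀ·S⁻¹ = [8/83 -271/747; 27/83 -4/249]
x' − x̄ = [319/249, 58/83] = K·y
y = (KᵀK)⁻¹·Kᵀ·(x' − x̄) = [2, -3]
z = y + H·x̄ = [2, -3] + [-3, 2] = [-1, -1]

z = [-1, -1]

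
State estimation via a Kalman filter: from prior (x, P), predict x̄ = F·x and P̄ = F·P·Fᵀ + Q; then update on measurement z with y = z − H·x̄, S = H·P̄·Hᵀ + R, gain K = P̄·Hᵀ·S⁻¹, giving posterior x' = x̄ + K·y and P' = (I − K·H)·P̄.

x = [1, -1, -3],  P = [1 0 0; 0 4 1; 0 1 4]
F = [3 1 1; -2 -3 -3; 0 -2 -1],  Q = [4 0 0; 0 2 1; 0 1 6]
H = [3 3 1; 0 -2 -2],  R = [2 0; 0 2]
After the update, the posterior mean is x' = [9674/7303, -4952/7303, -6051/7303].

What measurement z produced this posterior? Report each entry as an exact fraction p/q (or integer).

z = [1, 3]

x̄ = F·x = [-1, 10, 5]
P̄ = F·P·Fᵀ + Q = [23 -36 -15; -36 96 46; -15 46 30]
S = H·P̄·Hᵀ + R = [641 -698; -698 874]
K = P̄·Hᵀ·S⁻¹ = [2400/7303 2769/7303; -354/36515 -12148/36515; 703/36515 -5789/36515]
x' − x̄ = [16977/7303, -77982/7303, -42566/7303] = K·y
y = (KᵀK)⁻¹·Kᵀ·(x' − x̄) = [-31, 33]
z = y + H·x̄ = [-31, 33] + [32, -30] = [1, 3]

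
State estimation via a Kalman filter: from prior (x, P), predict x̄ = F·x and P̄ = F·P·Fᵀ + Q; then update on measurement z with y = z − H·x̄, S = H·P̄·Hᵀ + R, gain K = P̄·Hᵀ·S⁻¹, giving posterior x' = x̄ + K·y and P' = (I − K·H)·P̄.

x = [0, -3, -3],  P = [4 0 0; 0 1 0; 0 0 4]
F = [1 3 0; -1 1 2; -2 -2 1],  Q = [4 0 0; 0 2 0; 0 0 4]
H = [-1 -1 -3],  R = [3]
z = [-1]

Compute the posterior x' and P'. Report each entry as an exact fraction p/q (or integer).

x' = [-2897/293, -1997/293, 1719/293]
P' = [4305/293 1371/293 -1918/293; 1371/293 2643/293 -1274/293; -1918/293 -1274/293 1148/293]

x̄ = F·x = [-9, -9, 3]
P̄ = F·P·Fᵀ + Q = [17 -1 -14; -1 23 14; -14 14 28]
y = z − H·x̄ = [-10]
S = H·P̄·Hᵀ + R = [293]
K = P̄·Hᵀ·S⁻¹ = [26/293; -64/293; -84/293]
x' = x̄ + K·y = [-2897/293, -1997/293, 1719/293]
P' = (I − K·H)·P̄ = [4305/293 1371/293 -1918/293; 1371/293 2643/293 -1274/293; -1918/293 -1274/293 1148/293]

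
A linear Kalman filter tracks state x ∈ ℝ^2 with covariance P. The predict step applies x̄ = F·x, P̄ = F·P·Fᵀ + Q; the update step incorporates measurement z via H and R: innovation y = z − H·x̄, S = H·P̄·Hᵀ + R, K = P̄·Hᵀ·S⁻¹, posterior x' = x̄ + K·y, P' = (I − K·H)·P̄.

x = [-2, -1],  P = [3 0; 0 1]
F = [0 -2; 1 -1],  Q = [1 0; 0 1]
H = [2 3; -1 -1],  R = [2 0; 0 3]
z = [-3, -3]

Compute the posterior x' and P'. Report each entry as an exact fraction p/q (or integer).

x̄ = F·x = [2, -1]
P̄ = F·P·Fᵀ + Q = [5 2; 2 5]
y = z − H·x̄ = [-4, -2]
S = H·P̄·Hᵀ + R = [91 -35; -35 17]
K = P̄·Hᵀ·S⁻¹ = [27/322 -11/46; 39/161 2/23]
x' = x̄ + K·y = [15/7, -15/7]
P' = (I − K·H)·P̄ = [639/322 -204/161; -204/161 162/161]

x' = [15/7, -15/7]
P' = [639/322 -204/161; -204/161 162/161]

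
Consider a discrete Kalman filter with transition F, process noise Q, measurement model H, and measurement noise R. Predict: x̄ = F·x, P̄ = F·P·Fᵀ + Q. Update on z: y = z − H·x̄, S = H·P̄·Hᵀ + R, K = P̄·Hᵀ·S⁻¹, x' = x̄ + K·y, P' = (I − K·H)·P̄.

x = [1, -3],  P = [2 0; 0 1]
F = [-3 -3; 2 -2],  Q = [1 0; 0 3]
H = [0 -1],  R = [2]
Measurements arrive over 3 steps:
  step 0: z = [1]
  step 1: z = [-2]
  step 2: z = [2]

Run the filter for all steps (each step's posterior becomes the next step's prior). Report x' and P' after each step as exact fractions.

step 0: x̄ = F·x = [6, 8]
step 0: P̄ = F·P·Fᵀ + Q = [28 -6; -6 15]
step 0: y = z − H·x̄ = [9]
step 0: S = H·P̄·Hᵀ + R = [17]
step 0: K = P̄·Hᵀ·S⁻¹ = [6/17; -15/17]
step 0: x' = x̄ + K·y = [156/17, 1/17]
step 0: P' = (I − K·H)·P̄ = [440/17 -12/17; -12/17 30/17]
step 1: x̄ = F·x = [-471/17, 310/17]
step 1: P̄ = F·P·Fᵀ + Q = [4031/17 -2460/17; -2460/17 2027/17]
step 1: y = z − H·x̄ = [276/17]
step 1: S = H·P̄·Hᵀ + R = [2061/17]
step 1: K = P̄·Hᵀ·S⁻¹ = [820/687; -2027/2061]
step 1: x' = x̄ + K·y = [-1907/229, 1558/687]
step 1: P' = (I − K·H)·P̄ = [14747/229 -1640/687; -1640/687 4054/2061]
step 2: x̄ = F·x = [4163/229, -14558/687]
step 2: P̄ = F·P·Fᵀ + Q = [127166/229 -257338/687; -257338/687 592651/2061]
step 2: y = z − H·x̄ = [-13184/687]
step 2: S = H·P̄·Hᵀ + R = [596773/2061]
step 2: K = P̄·Hᵀ·S⁻¹ = [772014/596773; -592651/596773]
step 2: x' = x̄ + K·y = [-3966717/596773, -1272650/596773]
step 2: P' = (I − K·H)·P̄ = [42211306/596773 -1544028/596773; -1544028/596773 1185302/596773]

step 0: x' = [156/17, 1/17], P' = [440/17 -12/17; -12/17 30/17]
step 1: x' = [-1907/229, 1558/687], P' = [14747/229 -1640/687; -1640/687 4054/2061]
step 2: x' = [-3966717/596773, -1272650/596773], P' = [42211306/596773 -1544028/596773; -1544028/596773 1185302/596773]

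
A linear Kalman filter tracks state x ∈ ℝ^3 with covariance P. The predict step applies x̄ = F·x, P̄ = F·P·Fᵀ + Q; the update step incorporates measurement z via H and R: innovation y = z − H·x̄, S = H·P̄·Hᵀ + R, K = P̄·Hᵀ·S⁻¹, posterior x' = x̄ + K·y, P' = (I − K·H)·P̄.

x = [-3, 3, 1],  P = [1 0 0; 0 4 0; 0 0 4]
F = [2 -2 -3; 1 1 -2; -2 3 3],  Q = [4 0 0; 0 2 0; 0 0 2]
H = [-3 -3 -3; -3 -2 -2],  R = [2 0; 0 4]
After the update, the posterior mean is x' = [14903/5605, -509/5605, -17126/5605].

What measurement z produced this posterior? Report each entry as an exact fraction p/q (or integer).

z = [2, -3]

x̄ = F·x = [-15, -2, 18]
P̄ = F·P·Fᵀ + Q = [60 18 -64; 18 23 -14; -64 -14 78]
S = H·P̄·Hᵀ + R = [371 288; 288 284]
K = P̄·Hᵀ·S⁻¹ = [3354/5605 -5138/5605; -567/5605 -846/5605; -4608/5605 5936/5605]
x' − x̄ = [98978/5605, 10701/5605, -118016/5605] = K·y
y = (KᵀK)⁻¹·Kᵀ·(x' − x̄) = [5, -16]
z = y + H·x̄ = [5, -16] + [-3, 13] = [2, -3]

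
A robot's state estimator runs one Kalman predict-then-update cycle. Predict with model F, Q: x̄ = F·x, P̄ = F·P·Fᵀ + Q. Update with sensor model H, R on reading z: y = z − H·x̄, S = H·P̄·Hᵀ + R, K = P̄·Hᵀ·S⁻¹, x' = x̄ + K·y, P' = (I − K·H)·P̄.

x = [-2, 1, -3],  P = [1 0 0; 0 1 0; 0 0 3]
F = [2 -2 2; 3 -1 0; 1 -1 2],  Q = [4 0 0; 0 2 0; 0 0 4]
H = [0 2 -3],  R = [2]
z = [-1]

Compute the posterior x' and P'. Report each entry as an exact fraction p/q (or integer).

x̄ = F·x = [-12, -7, -9]
P̄ = F·P·Fᵀ + Q = [24 8 16; 8 12 4; 16 4 18]
y = z − H·x̄ = [-14]
S = H·P̄·Hᵀ + R = [164]
K = P̄·Hᵀ·S⁻¹ = [-8/41; 3/41; -23/82]
x' = x̄ + K·y = [-380/41, -329/41, -208/41]
P' = (I − K·H)·P̄ = [728/41 424/41 288/41; 424/41 456/41 302/41; 288/41 302/41 209/41]

x' = [-380/41, -329/41, -208/41]
P' = [728/41 424/41 288/41; 424/41 456/41 302/41; 288/41 302/41 209/41]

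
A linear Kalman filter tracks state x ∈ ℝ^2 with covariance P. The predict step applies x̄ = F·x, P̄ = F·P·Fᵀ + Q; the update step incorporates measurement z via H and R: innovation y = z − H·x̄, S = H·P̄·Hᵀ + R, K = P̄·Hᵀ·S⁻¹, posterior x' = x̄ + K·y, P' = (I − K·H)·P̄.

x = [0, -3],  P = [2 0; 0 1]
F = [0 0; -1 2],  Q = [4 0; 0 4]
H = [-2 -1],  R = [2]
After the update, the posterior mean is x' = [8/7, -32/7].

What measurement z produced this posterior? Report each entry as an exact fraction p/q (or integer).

x̄ = F·x = [0, -6]
P̄ = F·P·Fᵀ + Q = [4 0; 0 10]
S = H·P̄·Hᵀ + R = [28]
K = P̄·Hᵀ·S⁻¹ = [-2/7; -5/14]
x' − x̄ = [8/7, 10/7] = K·y
y = (KᵀK)⁻¹·Kᵀ·(x' − x̄) = [-4]
z = y + H·x̄ = [-4] + [6] = [2]

z = [2]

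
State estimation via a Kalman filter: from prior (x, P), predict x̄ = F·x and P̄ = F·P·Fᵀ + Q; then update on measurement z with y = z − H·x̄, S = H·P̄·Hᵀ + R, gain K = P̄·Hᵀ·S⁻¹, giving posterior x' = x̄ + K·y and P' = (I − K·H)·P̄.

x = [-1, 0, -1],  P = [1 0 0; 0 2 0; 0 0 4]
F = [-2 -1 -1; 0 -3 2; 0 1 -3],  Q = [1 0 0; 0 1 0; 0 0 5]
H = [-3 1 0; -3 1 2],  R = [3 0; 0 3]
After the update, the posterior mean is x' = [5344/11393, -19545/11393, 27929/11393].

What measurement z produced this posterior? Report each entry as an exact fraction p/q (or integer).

z = [-3, 2]

x̄ = F·x = [3, -2, 3]
P̄ = F·P·Fᵀ + Q = [11 -2 10; -2 35 -30; 10 -30 43]
S = H·P̄·Hᵀ + R = [149 26; 26 81]
K = P̄·Hᵀ·S⁻¹ = [-2445/11393 -1325/11393; 3815/11393 -3897/11393; -5536/11393 5434/11393]
x' − x̄ = [-28835/11393, 3241/11393, -6250/11393] = K·y
y = (KᵀK)⁻¹·Kᵀ·(x' − x̄) = [8, 7]
z = y + H·x̄ = [8, 7] + [-11, -5] = [-3, 2]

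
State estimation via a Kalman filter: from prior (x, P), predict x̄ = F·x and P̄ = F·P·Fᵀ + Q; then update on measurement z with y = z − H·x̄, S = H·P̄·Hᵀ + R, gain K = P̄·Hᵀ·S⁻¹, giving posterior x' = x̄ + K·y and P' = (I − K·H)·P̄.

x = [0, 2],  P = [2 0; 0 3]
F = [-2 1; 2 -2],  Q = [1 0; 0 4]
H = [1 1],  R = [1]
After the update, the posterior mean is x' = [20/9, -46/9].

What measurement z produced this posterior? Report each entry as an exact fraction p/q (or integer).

z = [-3]

x̄ = F·x = [2, -4]
P̄ = F·P·Fᵀ + Q = [12 -14; -14 24]
S = H·P̄·Hᵀ + R = [9]
K = P̄·Hᵀ·S⁻¹ = [-2/9; 10/9]
x' − x̄ = [2/9, -10/9] = K·y
y = (KᵀK)⁻¹·Kᵀ·(x' − x̄) = [-1]
z = y + H·x̄ = [-1] + [-2] = [-3]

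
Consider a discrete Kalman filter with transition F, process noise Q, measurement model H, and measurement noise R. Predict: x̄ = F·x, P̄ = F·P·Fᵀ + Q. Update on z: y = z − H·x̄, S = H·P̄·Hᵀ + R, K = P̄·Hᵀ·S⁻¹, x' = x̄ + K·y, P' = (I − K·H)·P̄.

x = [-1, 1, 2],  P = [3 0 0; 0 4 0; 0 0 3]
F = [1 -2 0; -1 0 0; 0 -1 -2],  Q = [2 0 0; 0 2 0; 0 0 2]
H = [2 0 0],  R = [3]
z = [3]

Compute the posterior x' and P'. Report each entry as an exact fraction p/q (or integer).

x̄ = F·x = [-3, 1, -5]
P̄ = F·P·Fᵀ + Q = [21 -3 8; -3 5 0; 8 0 18]
y = z − H·x̄ = [9]
S = H·P̄·Hᵀ + R = [87]
K = P̄·Hᵀ·S⁻¹ = [14/29; -2/29; 16/87]
x' = x̄ + K·y = [39/29, 11/29, -97/29]
P' = (I − K·H)·P̄ = [21/29 -3/29 8/29; -3/29 133/29 32/29; 8/29 32/29 1310/87]

x' = [39/29, 11/29, -97/29]
P' = [21/29 -3/29 8/29; -3/29 133/29 32/29; 8/29 32/29 1310/87]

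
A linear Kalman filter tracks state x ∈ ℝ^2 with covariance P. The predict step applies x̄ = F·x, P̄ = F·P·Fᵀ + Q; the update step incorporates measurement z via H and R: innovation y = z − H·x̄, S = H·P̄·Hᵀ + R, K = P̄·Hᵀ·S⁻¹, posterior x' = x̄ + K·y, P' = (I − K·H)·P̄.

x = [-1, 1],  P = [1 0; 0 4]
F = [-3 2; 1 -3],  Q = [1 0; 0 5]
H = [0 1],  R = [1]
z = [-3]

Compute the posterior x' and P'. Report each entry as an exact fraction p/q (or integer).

x̄ = F·x = [5, -4]
P̄ = F·P·Fᵀ + Q = [26 -27; -27 42]
y = z − H·x̄ = [1]
S = H·P̄·Hᵀ + R = [43]
K = P̄·Hᵀ·S⁻¹ = [-27/43; 42/43]
x' = x̄ + K·y = [188/43, -130/43]
P' = (I − K·H)·P̄ = [389/43 -27/43; -27/43 42/43]

x' = [188/43, -130/43]
P' = [389/43 -27/43; -27/43 42/43]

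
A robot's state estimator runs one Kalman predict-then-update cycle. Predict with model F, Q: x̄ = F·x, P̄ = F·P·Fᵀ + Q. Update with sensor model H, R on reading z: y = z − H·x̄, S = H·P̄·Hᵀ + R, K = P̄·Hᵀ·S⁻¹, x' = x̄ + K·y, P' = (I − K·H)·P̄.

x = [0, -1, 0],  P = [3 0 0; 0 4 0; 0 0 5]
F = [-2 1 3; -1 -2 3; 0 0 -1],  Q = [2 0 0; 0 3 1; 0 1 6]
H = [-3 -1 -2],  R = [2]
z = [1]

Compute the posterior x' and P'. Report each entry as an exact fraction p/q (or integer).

x̄ = F·x = [-1, 2, 0]
P̄ = F·P·Fᵀ + Q = [63 43 -15; 43 67 -14; -15 -14 11]
y = z − H·x̄ = [0]
S = H·P̄·Hᵀ + R = [702]
K = P̄·Hᵀ·S⁻¹ = [-101/351; -28/117; 37/702]
x' = x̄ + K·y = [-1, 2, 0]
P' = (I − K·H)·P̄ = [1711/351 -625/117 -1528/351; -625/117 1045/39 -602/117; -1528/351 -602/117 6353/702]

x' = [-1, 2, 0]
P' = [1711/351 -625/117 -1528/351; -625/117 1045/39 -602/117; -1528/351 -602/117 6353/702]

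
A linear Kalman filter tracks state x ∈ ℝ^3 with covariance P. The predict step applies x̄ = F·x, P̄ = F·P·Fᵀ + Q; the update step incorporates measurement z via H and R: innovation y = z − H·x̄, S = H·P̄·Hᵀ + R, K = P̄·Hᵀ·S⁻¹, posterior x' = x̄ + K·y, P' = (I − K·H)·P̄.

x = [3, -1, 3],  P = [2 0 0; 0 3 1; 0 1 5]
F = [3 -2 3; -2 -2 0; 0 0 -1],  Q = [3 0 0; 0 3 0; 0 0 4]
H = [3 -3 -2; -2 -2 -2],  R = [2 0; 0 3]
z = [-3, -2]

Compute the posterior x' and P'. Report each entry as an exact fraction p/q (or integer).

x̄ = F·x = [20, -4, -3]
P̄ = F·P·Fᵀ + Q = [66 -6 -13; -6 23 2; -13 2 9]
y = z − H·x̄ = [-81, 24]
S = H·P̄·Hᵀ + R = [1127 -176; -176 259]
K = P̄·Hᵀ·S⁻¹ = [46134/260917 -63346/260917; -30257/260917 -58842/260917; -15613/260917 -6580/260917]
x' = x̄ + K·y = [-38818/260917, -5059/260917, 323982/260917]
P' = (I − K·H)·P̄ = [101570/260917 225544/260917 -232095/260917; 225544/260917 1011708/260917 -1148989/260917; -232095/260917 -1148989/260917 1390954/260917]

x' = [-38818/260917, -5059/260917, 323982/260917]
P' = [101570/260917 225544/260917 -232095/260917; 225544/260917 1011708/260917 -1148989/260917; -232095/260917 -1148989/260917 1390954/260917]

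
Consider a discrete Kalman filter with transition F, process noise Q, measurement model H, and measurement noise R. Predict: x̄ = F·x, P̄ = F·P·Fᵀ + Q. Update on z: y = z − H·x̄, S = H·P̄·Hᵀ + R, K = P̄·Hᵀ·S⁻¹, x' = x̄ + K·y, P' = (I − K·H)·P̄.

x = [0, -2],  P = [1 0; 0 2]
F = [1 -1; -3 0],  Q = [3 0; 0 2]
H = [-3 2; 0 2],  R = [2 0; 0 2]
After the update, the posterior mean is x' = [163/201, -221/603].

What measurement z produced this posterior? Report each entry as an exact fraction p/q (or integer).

x̄ = F·x = [2, 0]
P̄ = F·P·Fᵀ + Q = [6 -3; -3 11]
S = H·P̄·Hᵀ + R = [136 62; 62 46]
K = P̄·Hᵀ·S⁻¹ = [-61/201 56/201; 31/1206 535/1206]
x' − x̄ = [-239/201, -221/603] = K·y
y = (KᵀK)⁻¹·Kᵀ·(x' − x̄) = [3, -1]
z = y + H·x̄ = [3, -1] + [-6, 0] = [-3, -1]

z = [-3, -1]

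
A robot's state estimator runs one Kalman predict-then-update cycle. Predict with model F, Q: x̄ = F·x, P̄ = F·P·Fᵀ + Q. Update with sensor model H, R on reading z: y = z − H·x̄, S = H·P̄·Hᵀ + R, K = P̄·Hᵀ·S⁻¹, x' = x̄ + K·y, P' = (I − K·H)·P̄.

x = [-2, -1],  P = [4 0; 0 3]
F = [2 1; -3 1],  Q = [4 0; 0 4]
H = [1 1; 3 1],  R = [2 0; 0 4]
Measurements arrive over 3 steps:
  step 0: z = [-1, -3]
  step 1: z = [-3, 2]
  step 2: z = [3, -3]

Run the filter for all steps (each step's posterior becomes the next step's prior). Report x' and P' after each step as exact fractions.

step 0: x' = [-137/106, 29/53], P' = [217/159 -353/159; -353/159 775/159]
step 1: x' = [198599/168566, -511069/168566], P' = [92574/84283 -149206/84283; -149206/84283 348650/84283]
step 2: x' = [-35612564/19143223, 69515890/19143223], P' = [20591644/19143223 -32903736/19143223; -32903736/19143223 76963200/19143223]

step 0: x̄ = F·x = [-5, 5]
step 0: P̄ = F·P·Fᵀ + Q = [23 -21; -21 43]
step 0: y = z − H·x̄ = [-1, 7]
step 0: S = H·P̄·Hᵀ + R = [26 28; 28 128]
step 0: K = P̄·Hᵀ·S⁻¹ = [-68/159 149/318; 211/159 -71/159]
step 0: x' = x̄ + K·y = [-137/106, 29/53]
step 0: P' = (I − K·H)·P̄ = [217/159 -353/159; -353/159 775/159]
step 1: x̄ = F·x = [-108/53, 469/106]
step 1: P̄ = F·P·Fᵀ + Q = [289/53 -58/53; -58/53 5482/159]
step 1: y = z − H·x̄ = [-571/106, 391/106]
step 1: S = H·P̄·Hᵀ + R = [6319/159 7387/159; 7387/159 12877/159]
step 1: K = P̄·Hᵀ·S⁻¹ = [-28316/84283 361/947; 99722/84283 -278/947]
step 1: x' = x̄ + K·y = [198599/168566, -511069/168566]
step 1: P' = (I − K·H)·P̄ = [92574/84283 -149206/84283; -149206/84283 348650/84283]
step 2: x̄ = F·x = [-113871/168566, -553433/84283]
step 2: P̄ = F·P·Fᵀ + Q = [459254/84283 -57588/84283; -57588/84283 2414184/84283]
step 2: y = z − H·x̄ = [1726435/168566, 942781/168566]
step 2: S = H·P̄·Hᵀ + R = [2926828/84283 3561594/84283; 3561594/84283 6539074/84283]
step 2: K = P̄·Hᵀ·S⁻¹ = [-6156046/19143223 7217799/19143223; 22029732/19143223 -5437002/19143223]
step 2: x' = x̄ + K·y = [-35612564/19143223, 69515890/19143223]
step 2: P' = (I − K·H)·P̄ = [20591644/19143223 -32903736/19143223; -32903736/19143223 76963200/19143223]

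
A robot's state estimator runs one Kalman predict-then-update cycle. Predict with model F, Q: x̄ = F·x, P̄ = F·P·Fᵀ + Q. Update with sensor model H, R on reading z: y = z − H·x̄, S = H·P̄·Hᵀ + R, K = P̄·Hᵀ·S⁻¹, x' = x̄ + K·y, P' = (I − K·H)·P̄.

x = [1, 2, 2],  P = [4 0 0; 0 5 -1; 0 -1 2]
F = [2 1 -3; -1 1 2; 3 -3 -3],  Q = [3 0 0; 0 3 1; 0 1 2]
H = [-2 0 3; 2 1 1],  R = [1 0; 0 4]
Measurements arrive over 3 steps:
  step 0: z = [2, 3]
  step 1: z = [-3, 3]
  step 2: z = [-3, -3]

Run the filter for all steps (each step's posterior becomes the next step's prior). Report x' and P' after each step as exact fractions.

step 0: x' = [28303/175596, 104695/58532, 44675/58532], P' = [283595/175596 -152081/58532 61111/58532; -152081/58532 375753/58532 -102751/58532; 61111/58532 -102751/58532 45961/58532]
step 1: x' = [35179126/163951459, 13397984191/5246446688, -4511353827/5246446688], P' = [151739029/163951459 -207835763/163951459 95861133/163951459; -207835763/163951459 19697348169/5246446688 -4553981989/5246446688; 95861133/163951459 -4553981989/5246446688 2514324625/5246446688]
step 2: x' = [20687296599577/45355517307653, -78027673128928/45355517307653, -32325527857821/45355517307653], P' = [41915096055265/45355517307653 -57357247322289/45355517307653 26463099402591/45355517307653; -57357247322289/45355517307653 339836395687753/90711034615306 -78497931715853/90711034615306; 26463099402591/45355517307653 -78497931715853/90711034615306 43371517002113/90711034615306]

step 0: x̄ = F·x = [-2, 5, -9]
step 0: P̄ = F·P·Fᵀ + Q = [48 -14 21; -14 16 -29; 21 -29 83]
step 0: y = z − H·x̄ = [25, 11]
step 0: S = H·P̄·Hᵀ + R = [688 82; 82 265]
step 0: K = P̄·Hᵀ·S⁻¹ = [-17191/175596 36785/87798; -4091/58532 -3895/29266; 15661/58532 8179/29266]
step 0: x' = x̄ + K·y = [28303/175596, 104695/58532, 44675/58532]
step 0: P' = (I − K·H)·P̄ = [283595/175596 -152081/58532 61111/58532; -152081/58532 375753/58532 -102751/58532; 61111/58532 -102751/58532 45961/58532]
step 1: x̄ = F·x = [-7846/43899, 138458/43899, -419807/58532]
step 1: P̄ = F·P·Fᵀ + Q = [463481/43899 217028/43899 -305837/14633; 217028/43899 358829/43899 -266454/14633; -305837/14633 -266454/14633 4551217/58532]
step 1: y = z − H·x̄ = [3188707/175596, 431715/58532]
step 1: S = H·P̄·Hᵀ + R = [174514679/175596 2512171/58532; 2512171/58532 1868141/58532]
step 1: K = P̄·Hᵀ·S⁻¹ = [-15894659/163951459 47875857/163951459; -360457135/5246446688 460469337/5246446688; 1407861363/5246446688 1023863787/5246446688]
step 1: x' = x̄ + K·y = [35179126/163951459, 13397984191/5246446688, -4511353827/5246446688]
step 1: P' = (I − K·H)·P̄ = [151739029/163951459 -207835763/163951459 95861133/163951459; -207835763/163951459 19697348169/5246446688 -4553981989/5246446688; 95861133/163951459 -4553981989/5246446688 2514324625/5246446688]
step 2: x̄ = F·x = [3647938717/655805836, 3249544505/5246446688, -5820673749/1311611672]
step 2: P̄ = F·P·Fᵀ + Q = [1293701399/163951459 1784529241/655805836 -1897319745/163951459; 1784529241/655805836 33164971513/5246446688 -13702278661/1311611672; -1897319745/163951459 -13702278661/1311611672 14789031247/327902918]
step 2: y = z − H·x̄ = [28118941099/1311611672, -54073209045/5246446688]
step 2: S = H·P̄·Hᵀ + R = [189314469213/327902918 27110745409/1311611672; 27110745409/1311611672 160998816353/5246446688]
step 2: K = P̄·Hᵀ·S⁻¹ = [-4440893902757/45355517307653 13234011047708/45355517307653; -6064805858403/90711034615306 3988684335343/45355517307653; 24262153395975/90711034615306 8840747862078/45355517307653]
step 2: x' = x̄ + K·y = [20687296599577/45355517307653, -78027673128928/45355517307653, -32325527857821/45355517307653]
step 2: P' = (I − K·H)·P̄ = [41915096055265/45355517307653 -57357247322289/45355517307653 26463099402591/45355517307653; -57357247322289/45355517307653 339836395687753/90711034615306 -78497931715853/90711034615306; 26463099402591/45355517307653 -78497931715853/90711034615306 43371517002113/90711034615306]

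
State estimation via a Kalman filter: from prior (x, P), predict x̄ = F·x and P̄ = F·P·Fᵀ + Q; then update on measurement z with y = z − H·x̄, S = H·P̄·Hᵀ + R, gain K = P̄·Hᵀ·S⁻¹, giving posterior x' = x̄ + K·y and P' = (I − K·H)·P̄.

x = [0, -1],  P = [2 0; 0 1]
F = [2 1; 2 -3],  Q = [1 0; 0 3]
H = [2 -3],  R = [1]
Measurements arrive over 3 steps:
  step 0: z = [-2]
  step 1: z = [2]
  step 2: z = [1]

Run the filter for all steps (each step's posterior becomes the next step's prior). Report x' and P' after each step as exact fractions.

step 0: x' = [-116/161, 33/161], P' = [1585/161 1055/161; 1055/161 720/161]
step 1: x' = [-51757/26096, -103895/52192], P' = [105647/13048 137029/26096; 137029/26096 183375/52192]
step 2: x' = [31556023/13490319, 5623304/4496773], P' = [111401915/13490319 24099057/4496773; 24099057/4496773 16125797/4496773]

step 0: x̄ = F·x = [-1, 3]
step 0: P̄ = F·P·Fᵀ + Q = [10 5; 5 20]
step 0: y = z − H·x̄ = [9]
step 0: S = H·P̄·Hᵀ + R = [161]
step 0: K = P̄·Hᵀ·S⁻¹ = [5/161; -50/161]
step 0: x' = x̄ + K·y = [-116/161, 33/161]
step 0: P' = (I − K·H)·P̄ = [1585/161 1055/161; 1055/161 720/161]
step 1: x̄ = F·x = [-199/161, -331/161]
step 1: P̄ = F·P·Fᵀ + Q = [11441/161 -40/161; -40/161 643/161]
step 1: y = z − H·x̄ = [-39/23]
step 1: S = H·P̄·Hᵀ + R = [7456/23]
step 1: K = P̄·Hᵀ·S⁻¹ = [1643/3728; -287/7456]
step 1: x' = x̄ + K·y = [-51757/26096, -103895/52192]
step 1: P' = (I − K·H)·P̄ = [105647/13048 137029/26096; 137029/26096 183375/52192]
step 2: x̄ = F·x = [-310923/52192, 14951/7456]
step 2: P̄ = F·P·Fᵀ + Q = [3022151/52192 6285/7456; 6285/7456 29801/7456]
step 2: y = z − H·x̄ = [988009/52192]
step 2: S = H·P̄·Hᵀ + R = [13490319/52192]
step 2: K = P̄·Hᵀ·S⁻¹ = [5912317/13490319; -179277/4496773]
step 2: x' = x̄ + K·y = [31556023/13490319, 5623304/4496773]
step 2: P' = (I − K·H)·P̄ = [111401915/13490319 24099057/4496773; 24099057/4496773 16125797/4496773]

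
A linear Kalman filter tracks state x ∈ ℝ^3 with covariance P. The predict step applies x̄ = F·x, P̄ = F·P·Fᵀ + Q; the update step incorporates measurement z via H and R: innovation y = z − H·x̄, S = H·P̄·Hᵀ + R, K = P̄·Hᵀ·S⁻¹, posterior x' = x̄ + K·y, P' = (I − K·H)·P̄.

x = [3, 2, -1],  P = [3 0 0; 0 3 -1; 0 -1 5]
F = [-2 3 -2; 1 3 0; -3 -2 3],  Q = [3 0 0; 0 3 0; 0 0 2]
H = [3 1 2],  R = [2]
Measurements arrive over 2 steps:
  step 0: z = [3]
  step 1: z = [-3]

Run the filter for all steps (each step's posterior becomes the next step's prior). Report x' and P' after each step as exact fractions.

step 0: x' = [890/119, 177/17, -1780/119], P' = [17461/595 1317/85 -30638/595; 1317/85 2553/85 -3246/85; -30638/595 -3246/85 57349/595]
step 1: x' = [76352177/1657781, 64147030/1657781, -149086057/1657781], P' = [1050090664/1657781 823574498/1657781 -1986867059/1657781; 823574498/1657781 655754086/1657781 -1563230647/1657781; -1986867059/1657781 -1563230647/1657781 3762655857/1657781]

step 0: x̄ = F·x = [2, 9, -16]
step 0: P̄ = F·P·Fᵀ + Q = [74 27 -43; 27 33 -36; -43 -36 98]
step 0: y = z − H·x̄ = [20]
step 0: S = H·P̄·Hᵀ + R = [595]
step 0: K = P̄·Hᵀ·S⁻¹ = [163/595; 6/85; 31/595]
step 0: x' = x̄ + K·y = [890/119, 177/17, -1780/119]
step 0: P' = (I − K·H)·P̄ = [17461/595 1317/85 -30638/595; 1317/85 2553/85 -3246/85; -30638/595 -3246/85 57349/595]
step 1: x̄ = F·x = [5497/119, 271/7, -10488/119]
step 1: P̄ = F·P·Fᵀ + Q = [378796/595 17404/35 -137607/119; 17404/35 13847/35 -6558/7; -137607/119 -6558/7 336148/119]
step 1: y = z − H·x̄ = [-479/119]
step 1: S = H·P̄·Hᵀ + R = [1657781/595]
step 1: K = P̄·Hᵀ·S⁻¹ = [56186/1657781; 8143/1657781; 739945/1657781]
step 1: x' = x̄ + K·y = [76352177/1657781, 64147030/1657781, -149086057/1657781]
step 1: P' = (I − K·H)·P̄ = [1050090664/1657781 823574498/1657781 -1986867059/1657781; 823574498/1657781 655754086/1657781 -1563230647/1657781; -1986867059/1657781 -1563230647/1657781 3762655857/1657781]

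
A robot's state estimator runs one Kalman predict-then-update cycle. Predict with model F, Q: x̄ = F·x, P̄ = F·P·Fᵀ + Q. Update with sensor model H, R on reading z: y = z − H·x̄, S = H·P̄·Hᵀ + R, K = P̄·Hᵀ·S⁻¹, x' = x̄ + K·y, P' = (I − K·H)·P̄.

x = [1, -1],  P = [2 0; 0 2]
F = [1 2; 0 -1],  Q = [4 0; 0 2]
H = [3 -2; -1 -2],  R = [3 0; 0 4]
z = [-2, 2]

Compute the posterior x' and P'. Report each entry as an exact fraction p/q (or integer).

x' = [-202/241, -53/241]
P' = [92/241 48/241; 48/241 804/1687]

x̄ = F·x = [-1, 1]
P̄ = F·P·Fᵀ + Q = [14 -4; -4 4]
y = z − H·x̄ = [3, 3]
S = H·P̄·Hᵀ + R = [193 -10; -10 18]
K = P̄·Hᵀ·S⁻¹ = [60/241 -47/241; -200/1687 -486/1687]
x' = x̄ + K·y = [-202/241, -53/241]
P' = (I − K·H)·P̄ = [92/241 48/241; 48/241 804/1687]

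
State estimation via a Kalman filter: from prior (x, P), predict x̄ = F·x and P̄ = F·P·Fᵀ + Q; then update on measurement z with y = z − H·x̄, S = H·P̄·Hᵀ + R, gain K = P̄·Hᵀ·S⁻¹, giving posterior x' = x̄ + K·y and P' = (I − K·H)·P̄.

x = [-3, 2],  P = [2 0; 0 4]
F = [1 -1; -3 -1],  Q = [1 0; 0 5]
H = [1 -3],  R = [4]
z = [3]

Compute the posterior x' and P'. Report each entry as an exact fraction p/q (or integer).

x' = [-953/266, -545/266]
P' = [1693/266 547/266; 547/266 293/266]

x̄ = F·x = [-5, 7]
P̄ = F·P·Fᵀ + Q = [7 -2; -2 27]
y = z − H·x̄ = [29]
S = H·P̄·Hᵀ + R = [266]
K = P̄·Hᵀ·S⁻¹ = [13/266; -83/266]
x' = x̄ + K·y = [-953/266, -545/266]
P' = (I − K·H)·P̄ = [1693/266 547/266; 547/266 293/266]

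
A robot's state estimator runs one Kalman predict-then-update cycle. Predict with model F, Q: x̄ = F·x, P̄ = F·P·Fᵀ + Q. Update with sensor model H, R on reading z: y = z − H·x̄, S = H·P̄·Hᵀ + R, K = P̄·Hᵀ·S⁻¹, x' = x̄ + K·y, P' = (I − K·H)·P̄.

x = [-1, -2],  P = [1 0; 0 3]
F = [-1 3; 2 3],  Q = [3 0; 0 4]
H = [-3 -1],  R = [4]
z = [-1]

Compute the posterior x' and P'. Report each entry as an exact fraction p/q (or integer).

x̄ = F·x = [-5, -8]
P̄ = F·P·Fᵀ + Q = [31 25; 25 35]
y = z − H·x̄ = [-24]
S = H·P̄·Hᵀ + R = [468]
K = P̄·Hᵀ·S⁻¹ = [-59/234; -55/234]
x' = x̄ + K·y = [41/39, -92/39]
P' = (I − K·H)·P̄ = [146/117 -320/117; -320/117 1070/117]

x' = [41/39, -92/39]
P' = [146/117 -320/117; -320/117 1070/117]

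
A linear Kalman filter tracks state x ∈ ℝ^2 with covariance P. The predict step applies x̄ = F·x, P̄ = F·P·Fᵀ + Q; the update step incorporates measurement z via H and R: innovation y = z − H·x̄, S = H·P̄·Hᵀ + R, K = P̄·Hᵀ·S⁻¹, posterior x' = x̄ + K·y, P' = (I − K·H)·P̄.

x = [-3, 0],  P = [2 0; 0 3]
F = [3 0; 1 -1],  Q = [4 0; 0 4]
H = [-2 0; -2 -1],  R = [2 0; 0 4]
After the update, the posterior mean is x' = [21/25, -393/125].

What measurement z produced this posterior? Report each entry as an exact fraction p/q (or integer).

z = [-3, 3]

x̄ = F·x = [-9, -3]
P̄ = F·P·Fᵀ + Q = [22 6; 6 9]
S = H·P̄·Hᵀ + R = [90 100; 100 125]
K = P̄·Hᵀ·S⁻¹ = [-2/5 -2/25; 12/25 -69/125]
x' − x̄ = [246/25, -18/125] = K·y
y = (KᵀK)⁻¹·Kᵀ·(x' − x̄) = [-21, -18]
z = y + H·x̄ = [-21, -18] + [18, 21] = [-3, 3]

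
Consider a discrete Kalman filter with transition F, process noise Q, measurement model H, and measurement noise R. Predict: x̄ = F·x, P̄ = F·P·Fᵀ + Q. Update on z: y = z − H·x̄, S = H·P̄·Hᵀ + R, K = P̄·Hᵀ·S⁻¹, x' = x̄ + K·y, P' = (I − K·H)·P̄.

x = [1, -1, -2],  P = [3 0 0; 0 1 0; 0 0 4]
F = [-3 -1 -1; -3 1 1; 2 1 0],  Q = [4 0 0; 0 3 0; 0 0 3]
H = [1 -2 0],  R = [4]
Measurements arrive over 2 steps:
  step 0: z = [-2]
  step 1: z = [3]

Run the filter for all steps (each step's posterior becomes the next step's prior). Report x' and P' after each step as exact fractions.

step 0: x̄ = F·x = [0, -6, 1]
step 0: P̄ = F·P·Fᵀ + Q = [36 22 -19; 22 35 -17; -19 -17 16]
step 0: y = z − H·x̄ = [-14]
step 0: S = H·P̄·Hᵀ + R = [92]
step 0: K = P̄·Hᵀ·S⁻¹ = [-2/23; -12/23; 15/92]
step 0: x' = x̄ + K·y = [28/23, 30/23, -59/46]
step 0: P' = (I − K·H)·P̄ = [812/23 410/23 -407/23; 410/23 229/23 -211/23; -407/23 -211/23 1247/92]
step 1: x̄ = F·x = [-169/46, -167/46, 86/23]
step 1: P̄ = F·P·Fᵀ + Q = [30147/92 28757/92 -6126/23; 28757/92 29911/92 -6078/23; -6126/23 -6078/23 5186/23]
step 1: y = z − H·x̄ = [-27/46]
step 1: S = H·P̄·Hᵀ + R = [35131/92]
step 1: K = P̄·Hᵀ·S⁻¹ = [-27367/35131; -1635/1849; 24120/35131]
step 1: x' = x̄ + K·y = [-113005/35131, -5753/1849, 117202/35131]
step 1: P' = (I − K·H)·P̄ = [3371104/35131 91594/1849 -2182152/35131; 91594/1849 49067/1849 -59964/1849; -2182152/35131 -59964/1849 1597642/35131]

step 0: x' = [28/23, 30/23, -59/46], P' = [812/23 410/23 -407/23; 410/23 229/23 -211/23; -407/23 -211/23 1247/92]
step 1: x' = [-113005/35131, -5753/1849, 117202/35131], P' = [3371104/35131 91594/1849 -2182152/35131; 91594/1849 49067/1849 -59964/1849; -2182152/35131 -59964/1849 1597642/35131]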